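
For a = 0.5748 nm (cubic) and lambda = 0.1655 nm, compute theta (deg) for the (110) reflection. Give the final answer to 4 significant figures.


d = a / sqrt(h^2+k^2+l^2)
d = 0.5748 / sqrt(2) = 0.406445 nm
lambda = 2*d*sin(theta)  =>  sin(theta) = lambda / (2*d)
sin(theta) = 0.1655 / (2 * 0.406445) = 0.203595
theta = 11.75 deg


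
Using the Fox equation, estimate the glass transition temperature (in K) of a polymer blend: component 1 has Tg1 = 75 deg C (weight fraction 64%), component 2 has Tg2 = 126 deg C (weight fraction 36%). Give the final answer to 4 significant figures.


1/Tg = w1/Tg1 + w2/Tg2 (in Kelvin)
Tg1 = 348.15 K, Tg2 = 399.15 K
1/Tg = 0.64/348.15 + 0.36/399.15
Tg = 364.9 K


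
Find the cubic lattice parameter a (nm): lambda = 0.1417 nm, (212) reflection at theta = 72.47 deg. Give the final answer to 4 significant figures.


d = lambda / (2*sin(theta))
d = 0.1417 / (2*sin(72.47 deg))
d = 0.0743006 nm
a = d * sqrt(h^2+k^2+l^2) = 0.0743006 * sqrt(9)
a = 0.2229 nm


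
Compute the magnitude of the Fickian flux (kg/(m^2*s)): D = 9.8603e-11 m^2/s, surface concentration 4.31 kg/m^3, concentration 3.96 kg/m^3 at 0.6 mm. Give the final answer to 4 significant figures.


J = -D * (dC/dx) = D * (C1 - C2) / dx
J = 9.8603e-11 * (4.31 - 3.96) / 6e-04
J = 5.752e-08 kg/(m^2*s)


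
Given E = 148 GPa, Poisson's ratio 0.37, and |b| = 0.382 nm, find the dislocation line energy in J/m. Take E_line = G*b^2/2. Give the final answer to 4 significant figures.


Step 1: G = E / (2*(1+nu))
G = 148 / (2*(1+0.37)) = 54.0146 GPa = 5.40146e+10 Pa
Step 2: E_line = G*b^2/2
b = 0.382 nm = 3.82e-10 m
E_line = 0.5 * 5.40146e+10 * (3.82e-10)^2 = 3.941e-09 J/m


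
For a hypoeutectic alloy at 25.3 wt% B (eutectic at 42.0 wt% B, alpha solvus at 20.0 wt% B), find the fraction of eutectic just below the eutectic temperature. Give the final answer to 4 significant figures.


f_primary = (C_e - C0) / (C_e - C_alpha_max)
f_primary = (42.0 - 25.3) / (42.0 - 20.0)
f_primary = 0.759091
f_eutectic = 1 - 0.759091 = 0.2409


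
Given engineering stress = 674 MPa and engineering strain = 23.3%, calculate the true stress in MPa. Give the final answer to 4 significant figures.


sigma_true = sigma_eng * (1 + epsilon_eng)
sigma_true = 674 * (1 + 0.233)
sigma_true = 831 MPa


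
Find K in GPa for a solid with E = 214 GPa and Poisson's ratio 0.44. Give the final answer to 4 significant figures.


K = E / (3*(1-2*nu))
K = 214 / (3*(1-2*0.44))
K = 594.4 GPa


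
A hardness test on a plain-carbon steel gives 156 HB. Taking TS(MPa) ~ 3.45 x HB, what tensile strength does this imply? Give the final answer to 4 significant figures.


TS (MPa) = 3.45 * HB
TS = 3.45 * 156
TS = 538.2 MPa


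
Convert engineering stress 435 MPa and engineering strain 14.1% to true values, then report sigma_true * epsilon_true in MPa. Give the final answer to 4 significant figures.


sigma_true = sigma_eng * (1 + epsilon_eng)
sigma_true = 435 * (1 + 0.141) = 496.335 MPa
epsilon_true = ln(1 + epsilon_eng)
epsilon_true = ln(1 + 0.141) = 0.131905
sigma_true * epsilon_true = 496.335 * 0.131905 = 65.47 MPa


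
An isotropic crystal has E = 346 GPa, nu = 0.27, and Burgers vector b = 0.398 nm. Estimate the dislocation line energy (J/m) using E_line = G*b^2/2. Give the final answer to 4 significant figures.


Step 1: G = E / (2*(1+nu))
G = 346 / (2*(1+0.27)) = 136.22 GPa = 1.3622e+11 Pa
Step 2: E_line = G*b^2/2
b = 0.398 nm = 3.98e-10 m
E_line = 0.5 * 1.3622e+11 * (3.98e-10)^2 = 1.079e-08 J/m


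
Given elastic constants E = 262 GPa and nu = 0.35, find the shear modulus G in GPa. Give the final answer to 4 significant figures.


G = E / (2*(1+nu))
G = 262 / (2*(1+0.35))
G = 97.04 GPa


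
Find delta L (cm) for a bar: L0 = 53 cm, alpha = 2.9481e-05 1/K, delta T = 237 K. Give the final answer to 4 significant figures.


dL = L0 * alpha * dT
dL = 53 * 2.9481e-05 * 237
dL = 0.3703 cm


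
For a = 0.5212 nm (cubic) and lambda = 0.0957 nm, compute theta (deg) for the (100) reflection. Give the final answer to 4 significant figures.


d = a / sqrt(h^2+k^2+l^2)
d = 0.5212 / sqrt(1) = 0.5212 nm
lambda = 2*d*sin(theta)  =>  sin(theta) = lambda / (2*d)
sin(theta) = 0.0957 / (2 * 0.5212) = 0.0918074
theta = 5.268 deg


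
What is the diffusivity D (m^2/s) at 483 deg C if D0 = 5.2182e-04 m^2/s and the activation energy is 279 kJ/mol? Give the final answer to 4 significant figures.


D = D0 * exp(-Qd / (R*T))
T = 756.15 K
D = 5.2182e-04 * exp(-279e3 / (8.314 * 756.15))
D = 2.777e-23 m^2/s


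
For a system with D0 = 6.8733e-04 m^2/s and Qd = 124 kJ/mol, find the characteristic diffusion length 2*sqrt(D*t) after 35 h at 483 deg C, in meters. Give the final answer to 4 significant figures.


Step 1: D = D0 * exp(-Qd/(R*T))
T = 756.15 K
D = 6.8733e-04 * exp(-124e3 / (8.314 * 756.15)) = 1.86625e-12 m^2/s
Step 2: L = 2*sqrt(D*t)
t = 35 h = 126000 s
L = 2*sqrt(1.86625e-12 * 126000) = 9.698e-04 m


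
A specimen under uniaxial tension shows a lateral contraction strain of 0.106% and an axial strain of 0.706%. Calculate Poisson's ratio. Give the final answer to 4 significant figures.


nu = -epsilon_lat / epsilon_axial
Lateral strain is contraction (negative), so using magnitudes:
nu = 0.106 / 0.706
nu = 0.1501


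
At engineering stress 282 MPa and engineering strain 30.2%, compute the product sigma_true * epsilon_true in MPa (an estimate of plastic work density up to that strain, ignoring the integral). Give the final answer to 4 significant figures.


sigma_true = sigma_eng * (1 + epsilon_eng)
sigma_true = 282 * (1 + 0.302) = 367.164 MPa
epsilon_true = ln(1 + epsilon_eng)
epsilon_true = ln(1 + 0.302) = 0.263902
sigma_true * epsilon_true = 367.164 * 0.263902 = 96.9 MPa


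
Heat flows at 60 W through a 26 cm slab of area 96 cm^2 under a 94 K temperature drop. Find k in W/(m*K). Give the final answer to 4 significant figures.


k = Q*L / (A*dT)
L = 0.26 m, A = 9.6e-03 m^2
k = 60 * 0.26 / (9.6e-03 * 94)
k = 17.29 W/(m*K)


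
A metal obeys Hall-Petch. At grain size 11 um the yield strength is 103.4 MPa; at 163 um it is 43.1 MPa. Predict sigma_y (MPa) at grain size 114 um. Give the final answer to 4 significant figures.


sigma_y = sigma0 + k / sqrt(d)
1/sqrt(d1) = 1/sqrt(1.1e-05) = 301.511;  1/sqrt(d2) = 78.326
k = (sigma1 - sigma2) / (1/sqrt(d1) - 1/sqrt(d2)) = (103.4 - 43.1) / (301.511 - 78.326) = 0.270179 MPa*m^0.5
sigma0 = sigma1 - k/sqrt(d1) = 103.4 - 0.270179*301.511 = 21.9379 MPa
sigma_y(d3) = 21.9379 + 0.270179 / sqrt(1.14e-04) = 47.24 MPa


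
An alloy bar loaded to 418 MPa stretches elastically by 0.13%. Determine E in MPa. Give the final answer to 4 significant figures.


E = sigma / epsilon
epsilon = 0.13% = 1.3e-03
E = 418 / 1.3e-03
E = 321500 MPa


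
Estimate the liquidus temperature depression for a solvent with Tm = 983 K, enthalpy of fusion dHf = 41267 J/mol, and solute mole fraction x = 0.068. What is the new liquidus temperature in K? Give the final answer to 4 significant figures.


dT = R*Tm^2*x / dHf
dT = 8.314 * 983^2 * 0.068 / 41267
dT = 13.238 K
T_new = 983 - 13.238 = 969.8 K


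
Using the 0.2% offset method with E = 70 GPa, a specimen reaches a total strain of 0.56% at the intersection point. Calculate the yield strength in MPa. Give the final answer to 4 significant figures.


Offset strain = 0.002
Elastic strain at yield = total_strain - offset = 5.6e-03 - 0.002 = 3.6e-03
sigma_y = E * elastic_strain = 70000 * 3.6e-03
sigma_y = 252 MPa


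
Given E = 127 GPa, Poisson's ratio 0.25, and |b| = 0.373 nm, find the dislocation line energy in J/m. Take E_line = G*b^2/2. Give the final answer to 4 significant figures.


Step 1: G = E / (2*(1+nu))
G = 127 / (2*(1+0.25)) = 50.8 GPa = 5.08e+10 Pa
Step 2: E_line = G*b^2/2
b = 0.373 nm = 3.73e-10 m
E_line = 0.5 * 5.08e+10 * (3.73e-10)^2 = 3.534e-09 J/m


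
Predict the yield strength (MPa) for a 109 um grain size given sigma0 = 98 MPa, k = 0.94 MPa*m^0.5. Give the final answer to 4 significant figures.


sigma_y = sigma0 + k / sqrt(d)
d = 109 um = 1.09e-04 m
sigma_y = 98 + 0.94 / sqrt(1.09e-04)
sigma_y = 188 MPa


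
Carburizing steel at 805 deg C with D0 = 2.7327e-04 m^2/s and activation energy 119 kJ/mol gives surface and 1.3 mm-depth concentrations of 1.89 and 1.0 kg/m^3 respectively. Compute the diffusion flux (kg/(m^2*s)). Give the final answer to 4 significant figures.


Step 1: D = D0 * exp(-Qd/(R*T))
T = 805 + 273.15 = 1078.15 K
D = 2.7327e-04 * exp(-119e3 / (8.314 * 1078.15)) = 4.6884e-10 m^2/s
Step 2: J = D * (C1 - C2) / dx
J = 4.6884e-10 * (1.89 - 1.0) / 1.3e-03
J = 3.21e-07 kg/(m^2*s)


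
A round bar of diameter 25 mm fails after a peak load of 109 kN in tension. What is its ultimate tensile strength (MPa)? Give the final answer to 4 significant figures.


A0 = pi*(d/2)^2 = pi*(25/2)^2 = 490.874 mm^2
UTS = F_max / A0 = 109*1000 / 490.874
UTS = 222.1 MPa


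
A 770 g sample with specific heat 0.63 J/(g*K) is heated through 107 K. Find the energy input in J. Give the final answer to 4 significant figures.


Q = m * cp * dT
Q = 770 * 0.63 * 107
Q = 51910 J


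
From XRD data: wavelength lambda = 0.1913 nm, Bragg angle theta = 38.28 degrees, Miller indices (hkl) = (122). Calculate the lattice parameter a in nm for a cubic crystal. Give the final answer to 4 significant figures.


d = lambda / (2*sin(theta))
d = 0.1913 / (2*sin(38.28 deg))
d = 0.154397 nm
a = d * sqrt(h^2+k^2+l^2) = 0.154397 * sqrt(9)
a = 0.4632 nm


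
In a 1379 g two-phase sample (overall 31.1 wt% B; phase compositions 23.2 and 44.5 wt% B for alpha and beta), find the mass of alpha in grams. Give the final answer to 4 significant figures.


f_alpha = (C_beta - C0) / (C_beta - C_alpha)
f_alpha = (44.5 - 31.1) / (44.5 - 23.2) = 0.629108
m_alpha = f_alpha * m_total = 0.629108 * 1379 = 867.5 g


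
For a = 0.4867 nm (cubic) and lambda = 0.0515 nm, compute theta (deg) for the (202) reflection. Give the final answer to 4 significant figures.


d = a / sqrt(h^2+k^2+l^2)
d = 0.4867 / sqrt(8) = 0.172074 nm
lambda = 2*d*sin(theta)  =>  sin(theta) = lambda / (2*d)
sin(theta) = 0.0515 / (2 * 0.172074) = 0.149645
theta = 8.606 deg


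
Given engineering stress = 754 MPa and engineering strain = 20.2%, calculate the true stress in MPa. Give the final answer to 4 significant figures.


sigma_true = sigma_eng * (1 + epsilon_eng)
sigma_true = 754 * (1 + 0.202)
sigma_true = 906.3 MPa


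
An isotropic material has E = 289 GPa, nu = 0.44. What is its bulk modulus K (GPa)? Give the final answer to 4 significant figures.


K = E / (3*(1-2*nu))
K = 289 / (3*(1-2*0.44))
K = 802.8 GPa


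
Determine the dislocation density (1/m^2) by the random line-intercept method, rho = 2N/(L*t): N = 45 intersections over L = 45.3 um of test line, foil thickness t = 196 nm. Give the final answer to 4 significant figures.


rho = 2N / (L * t)
L = 45.3 um = 4.53e-05 m, t = 196 nm = 1.96e-07 m
rho = 2 * 45 / (4.53e-05 * 1.96e-07)
rho = 1.014e+13 1/m^2


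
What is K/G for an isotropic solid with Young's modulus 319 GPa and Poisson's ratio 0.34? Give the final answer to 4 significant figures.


G = E / (2*(1+nu))
G = 319 / (2*(1+0.34)) = 119.03 GPa
K = E / (3*(1-2*nu))
K = 319 / (3*(1-2*0.34)) = 332.292 GPa
K/G = 332.292 / 119.03 = 2.792


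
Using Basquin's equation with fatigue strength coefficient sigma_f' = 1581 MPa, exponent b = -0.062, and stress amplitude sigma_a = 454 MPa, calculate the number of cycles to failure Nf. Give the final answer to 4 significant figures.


sigma_a = sigma_f' * (2*Nf)^b
2*Nf = (sigma_a / sigma_f')^(1/b)
2*Nf = (454 / 1581)^(1/-0.062)
2*Nf = 5.4946e+08
Nf = 2.747e+08 cycles


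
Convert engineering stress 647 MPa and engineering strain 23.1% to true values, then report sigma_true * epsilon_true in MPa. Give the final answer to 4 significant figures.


sigma_true = sigma_eng * (1 + epsilon_eng)
sigma_true = 647 * (1 + 0.231) = 796.457 MPa
epsilon_true = ln(1 + epsilon_eng)
epsilon_true = ln(1 + 0.231) = 0.207827
sigma_true * epsilon_true = 796.457 * 0.207827 = 165.5 MPa


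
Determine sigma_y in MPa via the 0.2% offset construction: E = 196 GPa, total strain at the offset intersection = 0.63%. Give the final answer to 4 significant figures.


Offset strain = 0.002
Elastic strain at yield = total_strain - offset = 6.3e-03 - 0.002 = 4.3e-03
sigma_y = E * elastic_strain = 196000 * 4.3e-03
sigma_y = 842.8 MPa


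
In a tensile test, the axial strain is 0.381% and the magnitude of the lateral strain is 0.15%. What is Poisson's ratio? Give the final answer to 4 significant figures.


nu = -epsilon_lat / epsilon_axial
Lateral strain is contraction (negative), so using magnitudes:
nu = 0.15 / 0.381
nu = 0.3937


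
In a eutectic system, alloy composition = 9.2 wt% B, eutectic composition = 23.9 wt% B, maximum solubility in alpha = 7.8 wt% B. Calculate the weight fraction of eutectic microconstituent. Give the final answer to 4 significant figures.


f_primary = (C_e - C0) / (C_e - C_alpha_max)
f_primary = (23.9 - 9.2) / (23.9 - 7.8)
f_primary = 0.913043
f_eutectic = 1 - 0.913043 = 0.08696


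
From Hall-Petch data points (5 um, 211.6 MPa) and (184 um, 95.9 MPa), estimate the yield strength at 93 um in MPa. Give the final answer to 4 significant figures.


sigma_y = sigma0 + k / sqrt(d)
1/sqrt(d1) = 1/sqrt(5e-06) = 447.214;  1/sqrt(d2) = 73.721
k = (sigma1 - sigma2) / (1/sqrt(d1) - 1/sqrt(d2)) = (211.6 - 95.9) / (447.214 - 73.721) = 0.309779 MPa*m^0.5
sigma0 = sigma1 - k/sqrt(d1) = 211.6 - 0.309779*447.214 = 73.0628 MPa
sigma_y(d3) = 73.0628 + 0.309779 / sqrt(9.3e-05) = 105.2 MPa


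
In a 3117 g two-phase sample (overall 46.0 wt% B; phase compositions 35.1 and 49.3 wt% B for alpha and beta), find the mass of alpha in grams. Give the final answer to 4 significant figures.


f_alpha = (C_beta - C0) / (C_beta - C_alpha)
f_alpha = (49.3 - 46.0) / (49.3 - 35.1) = 0.232394
m_alpha = f_alpha * m_total = 0.232394 * 3117 = 724.4 g


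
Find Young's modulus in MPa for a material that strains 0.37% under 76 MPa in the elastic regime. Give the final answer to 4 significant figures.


E = sigma / epsilon
epsilon = 0.37% = 3.7e-03
E = 76 / 3.7e-03
E = 20540 MPa


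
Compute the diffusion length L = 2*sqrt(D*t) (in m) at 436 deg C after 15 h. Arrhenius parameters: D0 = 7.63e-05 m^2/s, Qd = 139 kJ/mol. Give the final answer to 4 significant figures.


Step 1: D = D0 * exp(-Qd/(R*T))
T = 709.15 K
D = 7.63e-05 * exp(-139e3 / (8.314 * 709.15)) = 4.4023e-15 m^2/s
Step 2: L = 2*sqrt(D*t)
t = 15 h = 54000 s
L = 2*sqrt(4.4023e-15 * 54000) = 3.084e-05 m


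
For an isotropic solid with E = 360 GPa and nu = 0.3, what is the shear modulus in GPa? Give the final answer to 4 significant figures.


G = E / (2*(1+nu))
G = 360 / (2*(1+0.3))
G = 138.5 GPa


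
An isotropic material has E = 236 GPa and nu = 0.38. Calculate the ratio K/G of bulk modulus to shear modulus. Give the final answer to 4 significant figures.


G = E / (2*(1+nu))
G = 236 / (2*(1+0.38)) = 85.5072 GPa
K = E / (3*(1-2*nu))
K = 236 / (3*(1-2*0.38)) = 327.778 GPa
K/G = 327.778 / 85.5072 = 3.833


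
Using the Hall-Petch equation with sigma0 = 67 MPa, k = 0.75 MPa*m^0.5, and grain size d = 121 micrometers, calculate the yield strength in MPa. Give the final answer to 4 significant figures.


sigma_y = sigma0 + k / sqrt(d)
d = 121 um = 1.21e-04 m
sigma_y = 67 + 0.75 / sqrt(1.21e-04)
sigma_y = 135.2 MPa


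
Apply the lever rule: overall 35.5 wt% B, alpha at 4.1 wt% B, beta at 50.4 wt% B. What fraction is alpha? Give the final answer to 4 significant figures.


f_alpha = (C_beta - C0) / (C_beta - C_alpha)
f_alpha = (50.4 - 35.5) / (50.4 - 4.1)
f_alpha = 0.3218


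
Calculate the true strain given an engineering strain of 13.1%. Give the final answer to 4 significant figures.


epsilon_true = ln(1 + epsilon_eng)
epsilon_true = ln(1 + 0.131)
epsilon_true = 0.1231


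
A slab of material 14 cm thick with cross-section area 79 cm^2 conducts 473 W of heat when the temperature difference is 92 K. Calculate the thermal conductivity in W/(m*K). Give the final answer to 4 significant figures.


k = Q*L / (A*dT)
L = 0.14 m, A = 7.9e-03 m^2
k = 473 * 0.14 / (7.9e-03 * 92)
k = 91.11 W/(m*K)


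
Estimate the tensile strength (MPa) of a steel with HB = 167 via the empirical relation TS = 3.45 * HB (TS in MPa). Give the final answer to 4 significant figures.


TS (MPa) = 3.45 * HB
TS = 3.45 * 167
TS = 576.2 MPa


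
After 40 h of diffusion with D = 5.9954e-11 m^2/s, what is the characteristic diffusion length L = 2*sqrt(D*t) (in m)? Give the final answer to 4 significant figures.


t = 40 hr = 144000 s
Diffusion length = 2*sqrt(D*t)
= 2*sqrt(5.9954e-11 * 144000)
= 5.877e-03 m


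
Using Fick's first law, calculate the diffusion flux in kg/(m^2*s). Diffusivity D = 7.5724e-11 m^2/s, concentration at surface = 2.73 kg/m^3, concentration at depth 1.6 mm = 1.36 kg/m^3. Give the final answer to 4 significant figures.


J = -D * (dC/dx) = D * (C1 - C2) / dx
J = 7.5724e-11 * (2.73 - 1.36) / 1.6e-03
J = 6.484e-08 kg/(m^2*s)


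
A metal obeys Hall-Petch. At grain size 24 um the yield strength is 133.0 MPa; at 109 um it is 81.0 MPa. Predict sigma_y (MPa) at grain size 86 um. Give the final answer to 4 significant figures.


sigma_y = sigma0 + k / sqrt(d)
1/sqrt(d1) = 1/sqrt(2.4e-05) = 204.124;  1/sqrt(d2) = 95.7826
k = (sigma1 - sigma2) / (1/sqrt(d1) - 1/sqrt(d2)) = (133.0 - 81.0) / (204.124 - 95.7826) = 0.479964 MPa*m^0.5
sigma0 = sigma1 - k/sqrt(d1) = 133.0 - 0.479964*204.124 = 35.0278 MPa
sigma_y(d3) = 35.0278 + 0.479964 / sqrt(8.6e-05) = 86.78 MPa


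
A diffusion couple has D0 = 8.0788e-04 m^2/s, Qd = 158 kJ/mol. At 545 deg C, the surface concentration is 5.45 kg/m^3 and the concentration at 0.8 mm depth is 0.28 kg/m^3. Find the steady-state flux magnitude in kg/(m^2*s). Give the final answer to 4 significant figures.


Step 1: D = D0 * exp(-Qd/(R*T))
T = 545 + 273.15 = 818.15 K
D = 8.0788e-04 * exp(-158e3 / (8.314 * 818.15)) = 6.59935e-14 m^2/s
Step 2: J = D * (C1 - C2) / dx
J = 6.59935e-14 * (5.45 - 0.28) / 8e-04
J = 4.265e-10 kg/(m^2*s)


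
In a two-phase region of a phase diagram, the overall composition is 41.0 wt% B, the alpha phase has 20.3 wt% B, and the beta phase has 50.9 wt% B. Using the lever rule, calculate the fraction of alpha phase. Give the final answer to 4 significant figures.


f_alpha = (C_beta - C0) / (C_beta - C_alpha)
f_alpha = (50.9 - 41.0) / (50.9 - 20.3)
f_alpha = 0.3235


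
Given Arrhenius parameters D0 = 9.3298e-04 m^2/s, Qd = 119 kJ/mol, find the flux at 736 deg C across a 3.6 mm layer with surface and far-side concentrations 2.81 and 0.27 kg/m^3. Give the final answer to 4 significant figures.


Step 1: D = D0 * exp(-Qd/(R*T))
T = 736 + 273.15 = 1009.15 K
D = 9.3298e-04 * exp(-119e3 / (8.314 * 1009.15)) = 6.45785e-10 m^2/s
Step 2: J = D * (C1 - C2) / dx
J = 6.45785e-10 * (2.81 - 0.27) / 3.6e-03
J = 4.556e-07 kg/(m^2*s)


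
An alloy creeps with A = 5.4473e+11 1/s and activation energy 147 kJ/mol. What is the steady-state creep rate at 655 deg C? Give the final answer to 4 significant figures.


rate = A * exp(-Q / (R*T))
T = 655 + 273.15 = 928.15 K
rate = 5.4473e+11 * exp(-147e3 / (8.314 * 928.15))
rate = 2904 1/s


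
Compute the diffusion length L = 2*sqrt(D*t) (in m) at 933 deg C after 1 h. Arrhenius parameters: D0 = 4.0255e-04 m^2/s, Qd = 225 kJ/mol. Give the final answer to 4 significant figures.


Step 1: D = D0 * exp(-Qd/(R*T))
T = 1206.15 K
D = 4.0255e-04 * exp(-225e3 / (8.314 * 1206.15)) = 7.25122e-14 m^2/s
Step 2: L = 2*sqrt(D*t)
t = 1 h = 3600 s
L = 2*sqrt(7.25122e-14 * 3600) = 3.231e-05 m


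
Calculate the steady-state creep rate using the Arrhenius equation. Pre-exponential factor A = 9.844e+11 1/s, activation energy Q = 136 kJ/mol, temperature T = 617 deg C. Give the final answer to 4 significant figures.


rate = A * exp(-Q / (R*T))
T = 617 + 273.15 = 890.15 K
rate = 9.844e+11 * exp(-136e3 / (8.314 * 890.15))
rate = 10290 1/s


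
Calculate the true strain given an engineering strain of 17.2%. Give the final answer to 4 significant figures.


epsilon_true = ln(1 + epsilon_eng)
epsilon_true = ln(1 + 0.172)
epsilon_true = 0.1587


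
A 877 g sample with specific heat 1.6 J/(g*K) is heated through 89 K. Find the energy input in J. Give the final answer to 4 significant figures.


Q = m * cp * dT
Q = 877 * 1.6 * 89
Q = 124900 J


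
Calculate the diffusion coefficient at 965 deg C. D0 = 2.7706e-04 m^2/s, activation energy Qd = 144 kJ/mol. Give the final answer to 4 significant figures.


D = D0 * exp(-Qd / (R*T))
T = 1238.15 K
D = 2.7706e-04 * exp(-144e3 / (8.314 * 1238.15))
D = 2.33e-10 m^2/s


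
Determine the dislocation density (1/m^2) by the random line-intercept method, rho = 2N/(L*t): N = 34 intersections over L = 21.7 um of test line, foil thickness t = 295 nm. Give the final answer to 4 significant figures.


rho = 2N / (L * t)
L = 21.7 um = 2.17e-05 m, t = 295 nm = 2.95e-07 m
rho = 2 * 34 / (2.17e-05 * 2.95e-07)
rho = 1.062e+13 1/m^2


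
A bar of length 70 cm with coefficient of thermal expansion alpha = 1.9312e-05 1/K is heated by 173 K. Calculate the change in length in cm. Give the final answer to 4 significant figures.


dL = L0 * alpha * dT
dL = 70 * 1.9312e-05 * 173
dL = 0.2339 cm


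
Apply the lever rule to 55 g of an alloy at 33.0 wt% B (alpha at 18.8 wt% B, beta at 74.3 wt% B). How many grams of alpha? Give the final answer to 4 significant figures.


f_alpha = (C_beta - C0) / (C_beta - C_alpha)
f_alpha = (74.3 - 33.0) / (74.3 - 18.8) = 0.744144
m_alpha = f_alpha * m_total = 0.744144 * 55 = 40.93 g


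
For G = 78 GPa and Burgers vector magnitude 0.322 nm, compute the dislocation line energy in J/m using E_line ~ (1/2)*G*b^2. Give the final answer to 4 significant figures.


E = G*b^2/2
b = 0.322 nm = 3.22e-10 m
G = 78 GPa = 7.8e+10 Pa
E = 0.5 * 7.8e+10 * (3.22e-10)^2
E = 4.044e-09 J/m


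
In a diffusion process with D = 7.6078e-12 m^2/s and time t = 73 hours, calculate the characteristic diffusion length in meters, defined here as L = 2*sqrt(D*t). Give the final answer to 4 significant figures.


t = 73 hr = 262800 s
Diffusion length = 2*sqrt(D*t)
= 2*sqrt(7.6078e-12 * 262800)
= 2.828e-03 m


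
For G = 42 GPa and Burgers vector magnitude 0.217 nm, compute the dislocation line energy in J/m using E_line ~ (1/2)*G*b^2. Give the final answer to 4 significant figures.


E = G*b^2/2
b = 0.217 nm = 2.17e-10 m
G = 42 GPa = 4.2e+10 Pa
E = 0.5 * 4.2e+10 * (2.17e-10)^2
E = 9.889e-10 J/m


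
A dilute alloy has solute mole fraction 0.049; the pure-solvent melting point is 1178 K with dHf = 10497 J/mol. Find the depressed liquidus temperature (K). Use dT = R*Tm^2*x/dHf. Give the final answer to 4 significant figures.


dT = R*Tm^2*x / dHf
dT = 8.314 * 1178^2 * 0.049 / 10497
dT = 53.8557 K
T_new = 1178 - 53.8557 = 1124 K


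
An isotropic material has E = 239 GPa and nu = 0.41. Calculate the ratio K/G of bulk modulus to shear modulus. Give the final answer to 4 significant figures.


G = E / (2*(1+nu))
G = 239 / (2*(1+0.41)) = 84.7518 GPa
K = E / (3*(1-2*nu))
K = 239 / (3*(1-2*0.41)) = 442.593 GPa
K/G = 442.593 / 84.7518 = 5.222


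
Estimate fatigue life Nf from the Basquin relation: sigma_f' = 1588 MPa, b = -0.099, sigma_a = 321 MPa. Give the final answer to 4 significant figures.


sigma_a = sigma_f' * (2*Nf)^b
2*Nf = (sigma_a / sigma_f')^(1/b)
2*Nf = (321 / 1588)^(1/-0.099)
2*Nf = 1.03179e+07
Nf = 5.159e+06 cycles


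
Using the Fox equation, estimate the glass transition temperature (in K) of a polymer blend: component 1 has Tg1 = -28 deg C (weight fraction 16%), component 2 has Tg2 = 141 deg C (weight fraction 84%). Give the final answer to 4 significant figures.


1/Tg = w1/Tg1 + w2/Tg2 (in Kelvin)
Tg1 = 245.15 K, Tg2 = 414.15 K
1/Tg = 0.16/245.15 + 0.84/414.15
Tg = 373 K


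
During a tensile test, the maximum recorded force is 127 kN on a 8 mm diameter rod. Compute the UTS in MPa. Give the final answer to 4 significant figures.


A0 = pi*(d/2)^2 = pi*(8/2)^2 = 50.2655 mm^2
UTS = F_max / A0 = 127*1000 / 50.2655
UTS = 2527 MPa


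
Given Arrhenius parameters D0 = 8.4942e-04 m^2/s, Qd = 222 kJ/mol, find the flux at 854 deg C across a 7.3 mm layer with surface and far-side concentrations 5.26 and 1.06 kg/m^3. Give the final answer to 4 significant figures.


Step 1: D = D0 * exp(-Qd/(R*T))
T = 854 + 273.15 = 1127.15 K
D = 8.4942e-04 * exp(-222e3 / (8.314 * 1127.15)) = 4.37297e-14 m^2/s
Step 2: J = D * (C1 - C2) / dx
J = 4.37297e-14 * (5.26 - 1.06) / 7.3e-03
J = 2.516e-11 kg/(m^2*s)


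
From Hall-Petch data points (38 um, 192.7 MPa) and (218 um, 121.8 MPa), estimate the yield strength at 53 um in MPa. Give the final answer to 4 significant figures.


sigma_y = sigma0 + k / sqrt(d)
1/sqrt(d1) = 1/sqrt(3.8e-05) = 162.221;  1/sqrt(d2) = 67.7285
k = (sigma1 - sigma2) / (1/sqrt(d1) - 1/sqrt(d2)) = (192.7 - 121.8) / (162.221 - 67.7285) = 0.750321 MPa*m^0.5
sigma0 = sigma1 - k/sqrt(d1) = 192.7 - 0.750321*162.221 = 70.9818 MPa
sigma_y(d3) = 70.9818 + 0.750321 / sqrt(5.3e-05) = 174 MPa


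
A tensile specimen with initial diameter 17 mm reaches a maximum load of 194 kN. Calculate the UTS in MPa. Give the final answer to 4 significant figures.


A0 = pi*(d/2)^2 = pi*(17/2)^2 = 226.98 mm^2
UTS = F_max / A0 = 194*1000 / 226.98
UTS = 854.7 MPa


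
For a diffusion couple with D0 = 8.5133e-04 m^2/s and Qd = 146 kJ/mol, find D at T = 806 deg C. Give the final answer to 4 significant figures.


D = D0 * exp(-Qd / (R*T))
T = 1079.15 K
D = 8.5133e-04 * exp(-146e3 / (8.314 * 1079.15))
D = 7.293e-11 m^2/s


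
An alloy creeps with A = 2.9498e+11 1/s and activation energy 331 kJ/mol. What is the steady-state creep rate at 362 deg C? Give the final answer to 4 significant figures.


rate = A * exp(-Q / (R*T))
T = 362 + 273.15 = 635.15 K
rate = 2.9498e+11 * exp(-331e3 / (8.314 * 635.15))
rate = 1.768e-16 1/s


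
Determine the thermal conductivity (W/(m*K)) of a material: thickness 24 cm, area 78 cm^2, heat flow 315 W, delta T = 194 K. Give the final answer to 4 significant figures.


k = Q*L / (A*dT)
L = 0.24 m, A = 7.8e-03 m^2
k = 315 * 0.24 / (7.8e-03 * 194)
k = 49.96 W/(m*K)


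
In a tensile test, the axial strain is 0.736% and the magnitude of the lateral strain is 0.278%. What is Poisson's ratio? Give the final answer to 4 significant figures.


nu = -epsilon_lat / epsilon_axial
Lateral strain is contraction (negative), so using magnitudes:
nu = 0.278 / 0.736
nu = 0.3777


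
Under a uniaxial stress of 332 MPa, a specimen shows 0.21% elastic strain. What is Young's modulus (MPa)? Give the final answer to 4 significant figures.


E = sigma / epsilon
epsilon = 0.21% = 2.1e-03
E = 332 / 2.1e-03
E = 158100 MPa


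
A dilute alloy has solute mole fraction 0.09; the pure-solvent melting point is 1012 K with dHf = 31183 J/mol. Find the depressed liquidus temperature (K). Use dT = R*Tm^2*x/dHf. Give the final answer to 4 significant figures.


dT = R*Tm^2*x / dHf
dT = 8.314 * 1012^2 * 0.09 / 31183
dT = 24.5751 K
T_new = 1012 - 24.5751 = 987.4 K


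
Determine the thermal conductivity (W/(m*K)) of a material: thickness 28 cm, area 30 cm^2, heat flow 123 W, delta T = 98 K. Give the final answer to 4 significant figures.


k = Q*L / (A*dT)
L = 0.28 m, A = 3e-03 m^2
k = 123 * 0.28 / (3e-03 * 98)
k = 117.1 W/(m*K)


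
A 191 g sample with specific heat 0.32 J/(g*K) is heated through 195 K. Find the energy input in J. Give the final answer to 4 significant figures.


Q = m * cp * dT
Q = 191 * 0.32 * 195
Q = 11920 J


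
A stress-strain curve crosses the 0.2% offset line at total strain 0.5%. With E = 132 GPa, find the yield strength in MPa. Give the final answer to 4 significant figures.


Offset strain = 0.002
Elastic strain at yield = total_strain - offset = 5e-03 - 0.002 = 3e-03
sigma_y = E * elastic_strain = 132000 * 3e-03
sigma_y = 396 MPa


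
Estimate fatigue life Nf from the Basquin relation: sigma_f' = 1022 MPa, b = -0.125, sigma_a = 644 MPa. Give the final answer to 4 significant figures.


sigma_a = sigma_f' * (2*Nf)^b
2*Nf = (sigma_a / sigma_f')^(1/b)
2*Nf = (644 / 1022)^(1/-0.125)
2*Nf = 40.2272
Nf = 20.11 cycles


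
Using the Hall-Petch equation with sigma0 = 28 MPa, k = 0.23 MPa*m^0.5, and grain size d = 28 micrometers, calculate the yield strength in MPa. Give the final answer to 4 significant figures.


sigma_y = sigma0 + k / sqrt(d)
d = 28 um = 2.8e-05 m
sigma_y = 28 + 0.23 / sqrt(2.8e-05)
sigma_y = 71.47 MPa


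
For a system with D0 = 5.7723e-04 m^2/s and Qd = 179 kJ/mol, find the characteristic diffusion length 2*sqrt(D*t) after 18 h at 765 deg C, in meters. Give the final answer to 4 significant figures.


Step 1: D = D0 * exp(-Qd/(R*T))
T = 1038.15 K
D = 5.7723e-04 * exp(-179e3 / (8.314 * 1038.15)) = 5.68352e-13 m^2/s
Step 2: L = 2*sqrt(D*t)
t = 18 h = 64800 s
L = 2*sqrt(5.68352e-13 * 64800) = 3.838e-04 m


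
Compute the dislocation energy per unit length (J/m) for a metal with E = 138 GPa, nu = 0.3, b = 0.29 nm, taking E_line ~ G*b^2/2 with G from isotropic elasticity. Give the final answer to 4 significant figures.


Step 1: G = E / (2*(1+nu))
G = 138 / (2*(1+0.3)) = 53.0769 GPa = 5.30769e+10 Pa
Step 2: E_line = G*b^2/2
b = 0.29 nm = 2.9e-10 m
E_line = 0.5 * 5.30769e+10 * (2.9e-10)^2 = 2.232e-09 J/m


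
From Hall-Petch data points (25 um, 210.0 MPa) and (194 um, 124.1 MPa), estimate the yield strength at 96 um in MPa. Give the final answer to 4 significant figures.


sigma_y = sigma0 + k / sqrt(d)
1/sqrt(d1) = 1/sqrt(2.5e-05) = 200;  1/sqrt(d2) = 71.7958
k = (sigma1 - sigma2) / (1/sqrt(d1) - 1/sqrt(d2)) = (210.0 - 124.1) / (200 - 71.7958) = 0.670025 MPa*m^0.5
sigma0 = sigma1 - k/sqrt(d1) = 210.0 - 0.670025*200 = 75.995 MPa
sigma_y(d3) = 75.995 + 0.670025 / sqrt(9.6e-05) = 144.4 MPa


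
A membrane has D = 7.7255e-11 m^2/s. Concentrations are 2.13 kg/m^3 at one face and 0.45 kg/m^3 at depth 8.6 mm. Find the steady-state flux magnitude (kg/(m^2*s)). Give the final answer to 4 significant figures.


J = -D * (dC/dx) = D * (C1 - C2) / dx
J = 7.7255e-11 * (2.13 - 0.45) / 8.6e-03
J = 1.509e-08 kg/(m^2*s)


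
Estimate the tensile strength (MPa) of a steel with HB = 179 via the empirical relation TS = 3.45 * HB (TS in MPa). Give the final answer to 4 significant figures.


TS (MPa) = 3.45 * HB
TS = 3.45 * 179
TS = 617.6 MPa


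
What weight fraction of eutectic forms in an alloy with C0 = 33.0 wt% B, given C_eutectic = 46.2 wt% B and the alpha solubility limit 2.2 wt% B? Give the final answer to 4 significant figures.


f_primary = (C_e - C0) / (C_e - C_alpha_max)
f_primary = (46.2 - 33.0) / (46.2 - 2.2)
f_primary = 0.3
f_eutectic = 1 - 0.3 = 0.7


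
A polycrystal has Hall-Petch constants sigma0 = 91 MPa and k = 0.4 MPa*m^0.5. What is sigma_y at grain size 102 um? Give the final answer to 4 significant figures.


sigma_y = sigma0 + k / sqrt(d)
d = 102 um = 1.02e-04 m
sigma_y = 91 + 0.4 / sqrt(1.02e-04)
sigma_y = 130.6 MPa


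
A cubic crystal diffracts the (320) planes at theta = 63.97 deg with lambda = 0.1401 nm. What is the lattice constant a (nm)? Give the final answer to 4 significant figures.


d = lambda / (2*sin(theta))
d = 0.1401 / (2*sin(63.97 deg))
d = 0.0779577 nm
a = d * sqrt(h^2+k^2+l^2) = 0.0779577 * sqrt(13)
a = 0.2811 nm


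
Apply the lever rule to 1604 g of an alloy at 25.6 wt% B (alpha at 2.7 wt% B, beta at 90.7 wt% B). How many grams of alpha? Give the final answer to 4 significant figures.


f_alpha = (C_beta - C0) / (C_beta - C_alpha)
f_alpha = (90.7 - 25.6) / (90.7 - 2.7) = 0.739773
m_alpha = f_alpha * m_total = 0.739773 * 1604 = 1187 g


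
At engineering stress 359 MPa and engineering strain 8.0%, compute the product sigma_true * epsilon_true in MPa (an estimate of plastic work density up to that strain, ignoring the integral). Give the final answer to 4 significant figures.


sigma_true = sigma_eng * (1 + epsilon_eng)
sigma_true = 359 * (1 + 0.08) = 387.72 MPa
epsilon_true = ln(1 + epsilon_eng)
epsilon_true = ln(1 + 0.08) = 0.076961
sigma_true * epsilon_true = 387.72 * 0.076961 = 29.84 MPa


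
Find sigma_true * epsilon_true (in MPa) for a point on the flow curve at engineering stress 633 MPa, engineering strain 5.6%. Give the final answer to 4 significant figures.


sigma_true = sigma_eng * (1 + epsilon_eng)
sigma_true = 633 * (1 + 0.056) = 668.448 MPa
epsilon_true = ln(1 + epsilon_eng)
epsilon_true = ln(1 + 0.056) = 0.0544882
sigma_true * epsilon_true = 668.448 * 0.0544882 = 36.42 MPa


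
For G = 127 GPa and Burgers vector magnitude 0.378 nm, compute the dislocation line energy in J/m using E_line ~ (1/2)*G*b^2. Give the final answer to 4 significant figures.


E = G*b^2/2
b = 0.378 nm = 3.78e-10 m
G = 127 GPa = 1.27e+11 Pa
E = 0.5 * 1.27e+11 * (3.78e-10)^2
E = 9.073e-09 J/m


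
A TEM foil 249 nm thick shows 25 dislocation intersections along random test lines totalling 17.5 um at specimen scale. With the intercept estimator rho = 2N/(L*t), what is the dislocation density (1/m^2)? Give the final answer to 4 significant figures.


rho = 2N / (L * t)
L = 17.5 um = 1.75e-05 m, t = 249 nm = 2.49e-07 m
rho = 2 * 25 / (1.75e-05 * 2.49e-07)
rho = 1.147e+13 1/m^2


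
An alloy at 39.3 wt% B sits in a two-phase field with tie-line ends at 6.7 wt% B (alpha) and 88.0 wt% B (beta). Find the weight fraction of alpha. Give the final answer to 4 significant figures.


f_alpha = (C_beta - C0) / (C_beta - C_alpha)
f_alpha = (88.0 - 39.3) / (88.0 - 6.7)
f_alpha = 0.599


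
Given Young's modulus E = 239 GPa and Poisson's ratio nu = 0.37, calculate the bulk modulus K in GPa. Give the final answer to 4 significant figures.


K = E / (3*(1-2*nu))
K = 239 / (3*(1-2*0.37))
K = 306.4 GPa


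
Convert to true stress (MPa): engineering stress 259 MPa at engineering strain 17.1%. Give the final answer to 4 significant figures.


sigma_true = sigma_eng * (1 + epsilon_eng)
sigma_true = 259 * (1 + 0.171)
sigma_true = 303.3 MPa


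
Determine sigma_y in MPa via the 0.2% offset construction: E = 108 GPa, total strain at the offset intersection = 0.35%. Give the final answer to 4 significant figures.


Offset strain = 0.002
Elastic strain at yield = total_strain - offset = 3.5e-03 - 0.002 = 1.5e-03
sigma_y = E * elastic_strain = 108000 * 1.5e-03
sigma_y = 162 MPa


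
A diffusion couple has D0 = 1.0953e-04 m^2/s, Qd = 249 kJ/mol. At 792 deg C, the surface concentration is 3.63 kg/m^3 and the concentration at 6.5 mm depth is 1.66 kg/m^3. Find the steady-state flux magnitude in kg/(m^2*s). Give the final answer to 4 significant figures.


Step 1: D = D0 * exp(-Qd/(R*T))
T = 792 + 273.15 = 1065.15 K
D = 1.0953e-04 * exp(-249e3 / (8.314 * 1065.15)) = 6.73296e-17 m^2/s
Step 2: J = D * (C1 - C2) / dx
J = 6.73296e-17 * (3.63 - 1.66) / 6.5e-03
J = 2.041e-14 kg/(m^2*s)


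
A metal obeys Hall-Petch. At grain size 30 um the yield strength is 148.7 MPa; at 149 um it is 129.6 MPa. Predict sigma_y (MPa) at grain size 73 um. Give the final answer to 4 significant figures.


sigma_y = sigma0 + k / sqrt(d)
1/sqrt(d1) = 1/sqrt(3e-05) = 182.574;  1/sqrt(d2) = 81.9232
k = (sigma1 - sigma2) / (1/sqrt(d1) - 1/sqrt(d2)) = (148.7 - 129.6) / (182.574 - 81.9232) = 0.189765 MPa*m^0.5
sigma0 = sigma1 - k/sqrt(d1) = 148.7 - 0.189765*182.574 = 114.054 MPa
sigma_y(d3) = 114.054 + 0.189765 / sqrt(7.3e-05) = 136.3 MPa


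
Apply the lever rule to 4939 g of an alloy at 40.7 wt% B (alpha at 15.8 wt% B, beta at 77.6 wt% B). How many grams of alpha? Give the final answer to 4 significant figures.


f_alpha = (C_beta - C0) / (C_beta - C_alpha)
f_alpha = (77.6 - 40.7) / (77.6 - 15.8) = 0.597087
m_alpha = f_alpha * m_total = 0.597087 * 4939 = 2949 g


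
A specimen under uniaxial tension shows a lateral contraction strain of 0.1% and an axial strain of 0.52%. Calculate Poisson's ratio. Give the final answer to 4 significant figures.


nu = -epsilon_lat / epsilon_axial
Lateral strain is contraction (negative), so using magnitudes:
nu = 0.1 / 0.52
nu = 0.1923


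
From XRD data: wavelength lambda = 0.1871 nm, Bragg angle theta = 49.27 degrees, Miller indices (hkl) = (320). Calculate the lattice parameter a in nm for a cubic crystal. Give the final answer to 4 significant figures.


d = lambda / (2*sin(theta))
d = 0.1871 / (2*sin(49.27 deg))
d = 0.123451 nm
a = d * sqrt(h^2+k^2+l^2) = 0.123451 * sqrt(13)
a = 0.4451 nm


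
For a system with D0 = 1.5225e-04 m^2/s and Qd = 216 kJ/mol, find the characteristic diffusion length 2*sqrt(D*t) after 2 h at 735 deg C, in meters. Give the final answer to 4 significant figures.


Step 1: D = D0 * exp(-Qd/(R*T))
T = 1008.15 K
D = 1.5225e-04 * exp(-216e3 / (8.314 * 1008.15)) = 9.78772e-16 m^2/s
Step 2: L = 2*sqrt(D*t)
t = 2 h = 7200 s
L = 2*sqrt(9.78772e-16 * 7200) = 5.309e-06 m


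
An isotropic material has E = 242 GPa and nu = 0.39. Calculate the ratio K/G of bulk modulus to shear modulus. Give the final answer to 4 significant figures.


G = E / (2*(1+nu))
G = 242 / (2*(1+0.39)) = 87.0504 GPa
K = E / (3*(1-2*nu))
K = 242 / (3*(1-2*0.39)) = 366.667 GPa
K/G = 366.667 / 87.0504 = 4.212


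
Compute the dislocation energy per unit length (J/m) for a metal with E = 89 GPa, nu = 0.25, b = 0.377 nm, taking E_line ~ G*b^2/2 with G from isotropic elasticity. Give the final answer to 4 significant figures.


Step 1: G = E / (2*(1+nu))
G = 89 / (2*(1+0.25)) = 35.6 GPa = 3.56e+10 Pa
Step 2: E_line = G*b^2/2
b = 0.377 nm = 3.77e-10 m
E_line = 0.5 * 3.56e+10 * (3.77e-10)^2 = 2.53e-09 J/m


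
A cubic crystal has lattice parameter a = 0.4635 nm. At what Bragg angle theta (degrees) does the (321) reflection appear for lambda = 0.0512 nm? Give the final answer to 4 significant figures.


d = a / sqrt(h^2+k^2+l^2)
d = 0.4635 / sqrt(14) = 0.123876 nm
lambda = 2*d*sin(theta)  =>  sin(theta) = lambda / (2*d)
sin(theta) = 0.0512 / (2 * 0.123876) = 0.206659
theta = 11.93 deg


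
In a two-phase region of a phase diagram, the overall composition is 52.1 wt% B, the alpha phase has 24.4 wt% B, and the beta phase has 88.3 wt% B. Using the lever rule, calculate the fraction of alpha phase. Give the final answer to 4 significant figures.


f_alpha = (C_beta - C0) / (C_beta - C_alpha)
f_alpha = (88.3 - 52.1) / (88.3 - 24.4)
f_alpha = 0.5665


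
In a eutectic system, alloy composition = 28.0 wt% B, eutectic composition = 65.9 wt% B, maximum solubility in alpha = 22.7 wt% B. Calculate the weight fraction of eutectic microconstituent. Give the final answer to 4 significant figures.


f_primary = (C_e - C0) / (C_e - C_alpha_max)
f_primary = (65.9 - 28.0) / (65.9 - 22.7)
f_primary = 0.877315
f_eutectic = 1 - 0.877315 = 0.1227


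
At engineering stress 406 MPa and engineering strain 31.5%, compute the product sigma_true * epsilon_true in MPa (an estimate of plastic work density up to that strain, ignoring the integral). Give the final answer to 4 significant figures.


sigma_true = sigma_eng * (1 + epsilon_eng)
sigma_true = 406 * (1 + 0.315) = 533.89 MPa
epsilon_true = ln(1 + epsilon_eng)
epsilon_true = ln(1 + 0.315) = 0.273837
sigma_true * epsilon_true = 533.89 * 0.273837 = 146.2 MPa


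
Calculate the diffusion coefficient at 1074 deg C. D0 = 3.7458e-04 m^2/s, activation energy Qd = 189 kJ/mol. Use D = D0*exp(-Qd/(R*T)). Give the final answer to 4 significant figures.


D = D0 * exp(-Qd / (R*T))
T = 1347.15 K
D = 3.7458e-04 * exp(-189e3 / (8.314 * 1347.15))
D = 1.758e-11 m^2/s


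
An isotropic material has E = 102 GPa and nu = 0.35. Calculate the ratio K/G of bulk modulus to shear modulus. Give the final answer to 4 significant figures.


G = E / (2*(1+nu))
G = 102 / (2*(1+0.35)) = 37.7778 GPa
K = E / (3*(1-2*nu))
K = 102 / (3*(1-2*0.35)) = 113.333 GPa
K/G = 113.333 / 37.7778 = 3
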